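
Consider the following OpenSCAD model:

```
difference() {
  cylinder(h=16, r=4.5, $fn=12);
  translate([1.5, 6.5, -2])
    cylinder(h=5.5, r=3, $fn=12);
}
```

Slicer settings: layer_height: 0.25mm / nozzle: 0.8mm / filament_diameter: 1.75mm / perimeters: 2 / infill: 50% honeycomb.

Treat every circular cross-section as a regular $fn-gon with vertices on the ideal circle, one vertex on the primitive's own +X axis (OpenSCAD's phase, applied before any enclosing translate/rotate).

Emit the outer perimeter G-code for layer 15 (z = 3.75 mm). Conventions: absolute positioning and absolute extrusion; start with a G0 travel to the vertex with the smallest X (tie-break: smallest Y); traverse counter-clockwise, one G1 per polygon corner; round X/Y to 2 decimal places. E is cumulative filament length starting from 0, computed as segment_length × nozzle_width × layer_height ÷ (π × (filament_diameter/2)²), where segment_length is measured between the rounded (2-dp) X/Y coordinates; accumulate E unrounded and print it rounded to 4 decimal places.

G0 X-4.50 Y0.00 Z3.75
G1 X-3.90 Y-2.25 E0.1936
G1 X-2.25 Y-3.90 E0.3877
G1 X0.00 Y-4.50 E0.5813
G1 X2.25 Y-3.90 E0.7749
G1 X3.90 Y-2.25 E0.9689
G1 X4.50 Y0.00 E1.1626
G1 X3.90 Y2.25 E1.3562
G1 X2.25 Y3.90 E1.5502
G1 X0.00 Y4.50 E1.7438
G1 X-2.25 Y3.90 E1.9375
G1 X-3.90 Y2.25 E2.1315
G1 X-4.50 Y0.00 E2.3251

At z = 3.75 mm: the r=4.5 cylinder gives a regular 12-gon of circumradius 4.5 (constant along its height); the cylinder at (1.5, 6.5) does not reach this height (z outside [-2, 3.5]); Subtracting the remaining from the first: none of the subtracted shapes is present at this height, so the r=4.5 cylinder is unchanged — 1 connected region. The outline is a single polygon with 12 vertices. Extrusion per mm of travel: 0.8 × 0.25 / (π × 0.875²) = 0.083150. Accumulating E over each segment gives final E = 2.3251.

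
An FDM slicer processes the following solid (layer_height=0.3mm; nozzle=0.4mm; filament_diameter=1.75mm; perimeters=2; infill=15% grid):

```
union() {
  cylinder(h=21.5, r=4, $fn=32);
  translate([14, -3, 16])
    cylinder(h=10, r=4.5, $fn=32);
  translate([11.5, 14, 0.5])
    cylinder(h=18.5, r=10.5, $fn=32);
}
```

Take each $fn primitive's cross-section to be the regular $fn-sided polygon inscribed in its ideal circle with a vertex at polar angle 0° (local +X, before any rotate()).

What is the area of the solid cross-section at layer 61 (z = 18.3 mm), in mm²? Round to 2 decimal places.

At z = 18.3 mm: the r=4 cylinder contributes a regular 32-gon of circumradius 4 (area = (32/2)·4.000²·sin(360°/32) = 49.94 mm²); the r=4.5 cylinder at (14, -3) contributes a regular 32-gon of circumradius 4.5 (area = (32/2)·4.500²·sin(360°/32) = 63.21 mm²); the r=10.5 cylinder at (11.5, 14) contributes a regular 32-gon of circumradius 10.5 (area = (32/2)·10.500²·sin(360°/32) = 344.14 mm²); Taking the union: the 3 present regions are separate (no shared area or edge), so areas and boundary lengths simply add and each stays a separate island — area = 457.29 mm². Overall, the cross-section has 3 separate islands. Net area = 457.29 mm².

457.29 mm²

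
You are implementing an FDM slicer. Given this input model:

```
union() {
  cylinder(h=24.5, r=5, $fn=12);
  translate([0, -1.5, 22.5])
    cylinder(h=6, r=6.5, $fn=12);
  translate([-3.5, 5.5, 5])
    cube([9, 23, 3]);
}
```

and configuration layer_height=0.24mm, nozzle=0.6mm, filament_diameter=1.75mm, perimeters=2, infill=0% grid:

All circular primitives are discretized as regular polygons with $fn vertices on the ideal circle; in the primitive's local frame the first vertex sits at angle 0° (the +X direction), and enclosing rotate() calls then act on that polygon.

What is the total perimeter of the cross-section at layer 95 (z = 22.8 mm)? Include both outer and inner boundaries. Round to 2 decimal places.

40.38 mm

At z = 22.8 mm: the cylinder: section is a regular 12-gon, circumradius r=5 (perimeter = 2·12·5.000·sin(180°/12) = 31.06 mm); the r=6.5 cylinder at (0, -1.5) contributes a regular 12-gon of circumradius 6.5 (perimeter = 2·12·6.500·sin(180°/12) = 40.38 mm); the cube at (-3.5, 5.5) is not intersected at this z (z outside [5, 8]); Taking the union: the r=5 cylinder lies entirely inside the r=6.5 cylinder at (0, -1.5), so the union is just the r=6.5 cylinder at (0, -1.5) — boundary = 40.38 mm. Overall, the cross-section is a single solid region. Total boundary length (outer) = 40.38 mm.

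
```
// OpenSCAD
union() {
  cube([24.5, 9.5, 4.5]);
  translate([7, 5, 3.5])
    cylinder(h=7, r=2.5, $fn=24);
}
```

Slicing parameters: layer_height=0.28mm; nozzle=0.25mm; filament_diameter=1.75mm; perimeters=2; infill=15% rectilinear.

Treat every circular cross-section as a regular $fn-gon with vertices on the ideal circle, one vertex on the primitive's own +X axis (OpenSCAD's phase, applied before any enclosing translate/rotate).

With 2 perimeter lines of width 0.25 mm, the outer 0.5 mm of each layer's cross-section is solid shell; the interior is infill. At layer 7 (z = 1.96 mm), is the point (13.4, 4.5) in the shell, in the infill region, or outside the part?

infill

At z = 1.96 mm: the cube is present — its section is the full 24.5×9.5 rectangle; the cylinder at (7, 5) is not intersected at this z (z outside [3.5, 10.5]); Merging all regions: only the 24.5×9.5 cube is present, so the union is just that shape — 1 connected region. Overall, the cross-section is a single solid region. The nearest boundary edge runs (0.00, 0.00)→(24.50, 0.00); distance from the point to it = 4.50 mm. The point is inside the cross-section and 4.50 mm from the nearest boundary — more than the 0.5 mm shell width (2 × 0.25), so it's in the infill interior.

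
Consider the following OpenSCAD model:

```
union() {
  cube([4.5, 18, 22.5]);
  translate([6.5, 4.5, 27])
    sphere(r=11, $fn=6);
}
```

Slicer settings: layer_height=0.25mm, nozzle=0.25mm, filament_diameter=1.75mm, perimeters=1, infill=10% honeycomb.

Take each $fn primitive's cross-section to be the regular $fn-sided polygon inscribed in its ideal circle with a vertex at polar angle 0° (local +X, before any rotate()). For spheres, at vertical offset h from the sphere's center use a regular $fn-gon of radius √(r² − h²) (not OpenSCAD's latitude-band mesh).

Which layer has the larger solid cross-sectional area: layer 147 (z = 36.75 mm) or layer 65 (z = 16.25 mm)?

layer 65 (z = 16.25 mm)

Layer 147 (z = 36.75): the cube is absent (z outside [0, 22.5]); the r=11 sphere at (6.5, 4.5) slices to a regular 6-gon of circumradius 5.093 (√(r²−h²) with h=9.75 from center) (area = (6/2)·5.093²·sin(360°/6) = 67.39 mm²); Combining (union): only the r=11 sphere at (6.5, 4.5) is present, so the union is just that shape — area = 67.39 mm². So its area = 67.39 mm². Layer 65 (z = 16.25): the cube (footprint 4.5×18) is included at this height (area 81.00 mm²); the sphere at (6.5, 4.5): section is a regular 6-gon, circumradius = √(r²−h²) = √(11²−10.75²) = 2.332 (area = (6/2)·2.332²·sin(360°/6) = 14.13 mm²); Merging all regions: the regions partially overlap — summed areas 95.13 mm² minus the doubly-counted overlap 0.19 mm² gives 94.94 mm² — area = 94.94 mm². So its area = 94.94 mm². Layer 65 is larger (94.94 vs 67.39 mm²).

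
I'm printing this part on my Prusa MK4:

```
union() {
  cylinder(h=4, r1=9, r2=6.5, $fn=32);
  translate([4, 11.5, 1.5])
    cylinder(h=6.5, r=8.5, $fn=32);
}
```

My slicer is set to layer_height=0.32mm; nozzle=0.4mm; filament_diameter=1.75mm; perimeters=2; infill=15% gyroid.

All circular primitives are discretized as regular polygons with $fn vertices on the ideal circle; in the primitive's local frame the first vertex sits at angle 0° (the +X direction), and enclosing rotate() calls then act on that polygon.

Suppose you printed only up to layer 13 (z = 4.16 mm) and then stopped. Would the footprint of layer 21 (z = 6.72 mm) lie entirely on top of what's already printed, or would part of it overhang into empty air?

Compare the two slices. At z = 4.16: the cone does not reach this height (z outside [0, 4]); the cylinder at (4, 11.5): section is a regular 32-gon, circumradius r=8.5 (area = (32/2)·8.500²·sin(360°/32) = 225.52 mm²); Taking the union: only the r=8.5 cylinder at (4, 11.5) is present, so the union is just that shape — area = 225.52 mm². At z = 6.72: the cone is not intersected at this z (z outside [0, 4]); the cylinder at (4, 11.5): section is a regular 32-gon, circumradius r=8.5 (area = (32/2)·8.500²·sin(360°/32) = 225.52 mm²); Combining (union): only the r=8.5 cylinder at (4, 11.5) is present, so the union is just that shape — area = 225.52 mm². Checking containment: the cross-section at z = 6.72 is a subset of the cross-section at z = 4.16.

entirely on top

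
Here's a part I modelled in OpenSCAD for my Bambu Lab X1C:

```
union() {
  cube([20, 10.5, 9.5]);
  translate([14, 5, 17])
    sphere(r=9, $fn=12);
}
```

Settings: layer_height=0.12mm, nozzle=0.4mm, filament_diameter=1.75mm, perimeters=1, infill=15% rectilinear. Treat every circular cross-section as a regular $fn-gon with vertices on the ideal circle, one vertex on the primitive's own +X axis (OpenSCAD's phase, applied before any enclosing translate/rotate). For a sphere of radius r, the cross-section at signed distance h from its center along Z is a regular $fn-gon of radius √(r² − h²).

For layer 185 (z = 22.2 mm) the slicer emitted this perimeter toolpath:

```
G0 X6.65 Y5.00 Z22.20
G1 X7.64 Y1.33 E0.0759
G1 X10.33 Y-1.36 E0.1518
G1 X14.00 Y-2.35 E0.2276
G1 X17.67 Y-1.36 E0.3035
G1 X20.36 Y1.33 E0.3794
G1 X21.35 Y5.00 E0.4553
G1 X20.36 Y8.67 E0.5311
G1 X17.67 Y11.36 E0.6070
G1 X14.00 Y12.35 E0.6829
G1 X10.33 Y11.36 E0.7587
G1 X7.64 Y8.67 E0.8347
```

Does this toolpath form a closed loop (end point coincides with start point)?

Start point (G0): (6.65, 5.00). End point (last G1): the path does not return to the start — open.

no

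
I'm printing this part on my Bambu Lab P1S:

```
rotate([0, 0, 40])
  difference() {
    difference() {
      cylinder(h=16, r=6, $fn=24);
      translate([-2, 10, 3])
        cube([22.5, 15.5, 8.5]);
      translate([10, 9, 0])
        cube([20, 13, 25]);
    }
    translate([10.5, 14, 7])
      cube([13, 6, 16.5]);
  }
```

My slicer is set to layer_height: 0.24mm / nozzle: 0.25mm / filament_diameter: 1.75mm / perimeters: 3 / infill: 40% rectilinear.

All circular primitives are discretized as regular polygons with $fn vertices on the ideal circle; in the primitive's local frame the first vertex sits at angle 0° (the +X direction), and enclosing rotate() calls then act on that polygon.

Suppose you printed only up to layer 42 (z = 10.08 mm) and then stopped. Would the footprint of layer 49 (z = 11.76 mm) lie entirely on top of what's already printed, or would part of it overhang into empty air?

entirely on top

Compare the two slices. At z = 10.08: the r=6 cylinder gives a regular 24-gon of circumradius 6 (constant along its height) (area = (24/2)·6.000²·sin(360°/24) = 111.81 mm²); the cube at (-2, 10) (footprint 22.5×15.5) is included at this height (area 348.75 mm²); the cube at (10, 9) is present — its section is the full 20×13 rectangle (area 260.00 mm²); After the difference (first − rest): starting from the r=6 cylinder (111.81 mm²), the 22.5×15.5 cube at (-2, 10) misses the remaining region (no effect); the 20×13 cube at (10, 9) misses the remaining region (no effect) — area = 111.81 mm²; the 13×6 cube at (10.5, 14) contributes its full rectangle (area 78.00 mm²); Subtracting the remaining from the first: starting from the result so far (111.81 mm²), the 13×6 cube at (10.5, 14) misses the remaining region (no effect) — area = 111.81 mm²; (rotated 40° about Z; rotation is an isometry so areas/perimeters/island counts are preserved). At z = 11.76: the r=6 cylinder contributes a regular 24-gon of circumradius 6 (area = (24/2)·6.000²·sin(360°/24) = 111.81 mm²); the cube at (-2, 10) is absent (z outside [3, 11.5]); the 20×13 cube at (10, 9) contributes its full rectangle (area 260.00 mm²); Subtracting the remaining from the first: starting from the r=6 cylinder (111.81 mm²), the 20×13 cube at (10, 9) misses the remaining region (no effect) — area = 111.81 mm²; the cube at (10.5, 14) (footprint 13×6) is included at this height (area 78.00 mm²); Taking the first minus the rest: starting from the result so far (111.81 mm²), the 13×6 cube at (10.5, 14) misses the remaining region (no effect) — area = 111.81 mm²; (whole slice rotated 40° about Z — lengths, areas and connectivity unchanged). Checking containment: the cross-section at z = 11.76 is a subset of the cross-section at z = 10.08.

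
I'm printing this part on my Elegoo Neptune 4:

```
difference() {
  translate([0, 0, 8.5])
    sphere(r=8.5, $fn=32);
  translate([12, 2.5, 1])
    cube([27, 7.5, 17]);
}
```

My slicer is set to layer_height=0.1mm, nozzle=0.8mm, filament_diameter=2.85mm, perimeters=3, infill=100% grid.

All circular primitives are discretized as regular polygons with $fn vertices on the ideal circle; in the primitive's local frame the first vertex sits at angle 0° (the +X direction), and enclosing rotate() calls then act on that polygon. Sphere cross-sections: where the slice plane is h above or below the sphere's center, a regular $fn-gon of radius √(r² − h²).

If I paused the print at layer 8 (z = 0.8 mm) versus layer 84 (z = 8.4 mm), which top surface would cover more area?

layer 84 (z = 8.4 mm)

Layer 8 (z = 0.8): the r=8.5 sphere slices to a regular 32-gon of circumradius 3.600 (√(r²−h²) with h=7.7 from center) (area = (32/2)·3.600²·sin(360°/32) = 40.45 mm²); the cube at (12, 2.5) is not intersected at this z (z outside [1, 18]); After the difference (first − rest): none of the subtracted shapes is present at this height, so the r=8.5 sphere is unchanged — area = 40.45 mm². So its area = 40.45 mm². Layer 84 (z = 8.4): the r=8.5 sphere slices to a regular 32-gon of circumradius 8.499 (√(r²−h²) with h=0.1 from center) (area = (32/2)·8.499²·sin(360°/32) = 225.49 mm²); the 27×7.5 cube at (12, 2.5) contributes its full rectangle (area 202.50 mm²); Taking the first minus the rest: starting from the r=8.5 sphere (225.49 mm²), the 27×7.5 cube at (12, 2.5) misses the remaining region (no effect) — area = 225.49 mm². So its area = 225.49 mm². Layer 84 is larger (225.49 vs 40.45 mm²).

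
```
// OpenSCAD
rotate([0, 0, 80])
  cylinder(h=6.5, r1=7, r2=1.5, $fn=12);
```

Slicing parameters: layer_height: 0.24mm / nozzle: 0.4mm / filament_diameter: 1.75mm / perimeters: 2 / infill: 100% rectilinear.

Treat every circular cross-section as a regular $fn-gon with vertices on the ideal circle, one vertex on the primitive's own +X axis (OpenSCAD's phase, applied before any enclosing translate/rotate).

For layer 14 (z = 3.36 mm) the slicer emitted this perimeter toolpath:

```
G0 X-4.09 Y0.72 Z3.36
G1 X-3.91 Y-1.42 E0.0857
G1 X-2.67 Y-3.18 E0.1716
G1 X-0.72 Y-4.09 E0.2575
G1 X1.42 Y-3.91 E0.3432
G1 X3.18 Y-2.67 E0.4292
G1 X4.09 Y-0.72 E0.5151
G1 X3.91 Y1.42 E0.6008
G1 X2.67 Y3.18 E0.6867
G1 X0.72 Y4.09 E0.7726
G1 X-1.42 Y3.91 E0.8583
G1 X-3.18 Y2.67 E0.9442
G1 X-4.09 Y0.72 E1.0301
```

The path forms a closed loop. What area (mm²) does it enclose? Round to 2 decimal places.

51.79 mm²

Apply the shoelace formula to the sequence of (X, Y) vertices; enclosed area = 51.79 mm².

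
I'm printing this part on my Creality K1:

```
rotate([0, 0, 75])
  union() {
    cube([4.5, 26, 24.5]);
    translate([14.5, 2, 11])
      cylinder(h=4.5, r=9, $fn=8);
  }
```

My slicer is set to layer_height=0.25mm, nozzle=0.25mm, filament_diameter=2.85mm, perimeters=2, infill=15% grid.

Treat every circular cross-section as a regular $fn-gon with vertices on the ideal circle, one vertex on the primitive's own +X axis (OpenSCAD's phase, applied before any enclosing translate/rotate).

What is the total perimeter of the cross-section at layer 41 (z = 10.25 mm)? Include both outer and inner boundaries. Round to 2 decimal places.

At z = 10.25 mm: the cube (footprint 4.5×26) is included at this height (perimeter 61.00 mm); the cylinder at (14.5, 2) is not intersected at this z (z outside [11, 15.5]); Combining (union): only the 4.5×26 cube is present, so the union is just that shape — boundary = 61.00 mm; (rotated 75° about Z; rotation is an isometry so areas/perimeters/island counts are preserved). Overall, the cross-section is a single solid region. Total boundary length (outer) = 61.00 mm.

61.00 mm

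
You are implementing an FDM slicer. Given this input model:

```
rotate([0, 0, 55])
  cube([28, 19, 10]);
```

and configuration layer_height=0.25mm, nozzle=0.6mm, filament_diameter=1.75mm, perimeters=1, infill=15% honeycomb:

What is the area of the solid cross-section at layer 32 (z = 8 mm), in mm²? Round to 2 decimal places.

At z = 8 mm: the cube (footprint 28×19) is included at this height (area 532.00 mm²); (whole slice rotated 55° about Z — lengths, areas and connectivity unchanged). Overall, the cross-section is a single solid region. Net area = 532.00 mm².

532.00 mm²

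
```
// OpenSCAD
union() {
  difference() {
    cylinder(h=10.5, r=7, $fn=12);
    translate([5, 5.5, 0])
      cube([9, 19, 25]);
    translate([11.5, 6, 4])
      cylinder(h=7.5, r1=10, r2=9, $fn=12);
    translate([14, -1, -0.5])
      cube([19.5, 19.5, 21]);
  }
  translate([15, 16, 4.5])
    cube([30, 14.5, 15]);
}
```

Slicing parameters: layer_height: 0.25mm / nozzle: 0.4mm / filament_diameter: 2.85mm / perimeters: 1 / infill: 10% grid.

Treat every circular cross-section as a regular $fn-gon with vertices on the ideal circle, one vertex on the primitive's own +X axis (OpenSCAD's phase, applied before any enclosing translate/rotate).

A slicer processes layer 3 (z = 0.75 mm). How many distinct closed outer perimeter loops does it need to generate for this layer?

At z = 0.75 mm: the r=7 cylinder contributes a regular 12-gon of circumradius 7; the cube at (5, 5.5) (footprint 9×19) is included at this height; the cone at (11.5, 6) is not intersected at this z (z outside [4, 11.5]); the 19.5×19.5 cube at (14, -1) contributes its full rectangle; Subtracting the remaining from the first: starting from the r=7 cylinder, the 9×19 cube at (5, 5.5) misses the remaining region (no effect); the 19.5×19.5 cube at (14, -1) misses the remaining region (no effect) — 1 connected region; the cube at (15, 16) is not intersected at this z (z outside [4.5, 19.5]); Merging all regions: only that combined region is present, so the union is just that shape — 1 connected region. The result has 1 disconnected region.

1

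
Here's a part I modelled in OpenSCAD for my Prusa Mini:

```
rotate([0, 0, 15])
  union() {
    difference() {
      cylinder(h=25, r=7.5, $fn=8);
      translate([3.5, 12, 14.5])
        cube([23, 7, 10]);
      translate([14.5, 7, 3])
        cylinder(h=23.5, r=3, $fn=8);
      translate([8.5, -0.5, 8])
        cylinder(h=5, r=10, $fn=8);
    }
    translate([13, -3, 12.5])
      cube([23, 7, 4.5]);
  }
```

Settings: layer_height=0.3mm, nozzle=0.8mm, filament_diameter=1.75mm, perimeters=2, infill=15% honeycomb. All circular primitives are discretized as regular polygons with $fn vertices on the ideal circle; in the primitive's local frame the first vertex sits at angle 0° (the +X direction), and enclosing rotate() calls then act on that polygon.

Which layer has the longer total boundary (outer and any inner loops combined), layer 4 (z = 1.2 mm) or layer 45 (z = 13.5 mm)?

Layer 4 (z = 1.2): the r=7.5 cylinder contributes a regular 8-gon of circumradius 7.5 (perimeter = 2·8·7.500·sin(180°/8) = 45.92 mm); the cube at (3.5, 12) is absent (z outside [14.5, 24.5]); the cylinder at (14.5, 7) does not reach this height (z outside [3, 26.5]); the cylinder at (8.5, -0.5) does not reach this height (z outside [8, 13]); Subtracting the remaining from the first: none of the subtracted shapes is present at this height, so the r=7.5 cylinder is unchanged — boundary = 45.92 mm; the cube at (13, -3) does not reach this height (z outside [12.5, 17]); Merging all regions: only the result so far is present, so the union is just that shape — boundary = 45.92 mm; (whole slice rotated 15° about Z — lengths, areas and connectivity unchanged). So its perimeter = 45.92 mm. Layer 45 (z = 13.5): the r=7.5 cylinder contributes a regular 8-gon of circumradius 7.5 (perimeter = 2·8·7.500·sin(180°/8) = 45.92 mm); the cube at (3.5, 12) is not intersected at this z (z outside [14.5, 24.5]); the r=3 cylinder at (14.5, 7) gives a regular 8-gon of circumradius 3 (constant along its height) (perimeter = 2·8·3.000·sin(180°/8) = 18.37 mm); the cylinder at (8.5, -0.5) is not intersected at this z (z outside [8, 13]); After the difference (first − rest): starting from the r=7.5 cylinder, the r=3 cylinder at (14.5, 7) misses the remaining region (no effect) — boundary = 45.92 mm; the cube at (13, -3) (footprint 23×7) is included at this height (perimeter 60.00 mm); Combining (union): the 2 present regions are separate (no shared area or edge), so areas and boundary lengths simply add and each stays a separate island — boundary = 105.92 mm; (whole slice rotated 15° about Z — lengths, areas and connectivity unchanged). So its perimeter = 105.92 mm. Layer 45 is larger (105.92 vs 45.92 mm).

layer 45 (z = 13.5 mm)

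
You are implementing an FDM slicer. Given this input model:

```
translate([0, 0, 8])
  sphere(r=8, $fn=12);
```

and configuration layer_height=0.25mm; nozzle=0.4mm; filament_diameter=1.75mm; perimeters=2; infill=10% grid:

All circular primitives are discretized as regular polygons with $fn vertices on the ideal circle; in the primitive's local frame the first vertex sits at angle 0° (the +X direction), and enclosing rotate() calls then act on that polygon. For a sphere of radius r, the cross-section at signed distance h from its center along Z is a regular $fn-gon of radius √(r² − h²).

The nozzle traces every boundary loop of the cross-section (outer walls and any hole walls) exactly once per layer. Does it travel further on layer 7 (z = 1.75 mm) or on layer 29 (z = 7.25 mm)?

layer 29 (z = 7.25 mm)

Layer 7 (z = 1.75): the r=8 sphere contributes a regular 12-gon of circumradius √(8²−6.25²) = 4.994 (perimeter = 2·12·4.994·sin(180°/12) = 31.02 mm). So its perimeter = 31.02 mm. Layer 29 (z = 7.25): the r=8 sphere slices to a regular 12-gon of circumradius 7.965 (√(r²−h²) with h=0.75 from center) (perimeter = 2·12·7.965·sin(180°/12) = 49.47 mm). So its perimeter = 49.47 mm. Layer 29 is larger (49.47 vs 31.02 mm).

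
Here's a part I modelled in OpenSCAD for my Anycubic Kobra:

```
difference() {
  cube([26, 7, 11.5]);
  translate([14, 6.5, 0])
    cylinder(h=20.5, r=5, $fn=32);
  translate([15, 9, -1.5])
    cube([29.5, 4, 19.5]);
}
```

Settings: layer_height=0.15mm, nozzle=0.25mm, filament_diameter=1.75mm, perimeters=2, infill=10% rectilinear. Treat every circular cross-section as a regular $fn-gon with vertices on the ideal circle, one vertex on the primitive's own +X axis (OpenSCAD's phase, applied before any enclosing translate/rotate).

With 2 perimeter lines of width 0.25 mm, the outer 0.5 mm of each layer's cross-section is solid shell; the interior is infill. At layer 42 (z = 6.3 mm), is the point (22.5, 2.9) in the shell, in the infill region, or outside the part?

infill

At z = 6.3 mm: the cube (footprint 26×7) is included at this height; the cylinder at (14, 6.5): section is a regular 32-gon, circumradius r=5; the 29.5×4 cube at (15, 9) contributes its full rectangle; Taking the first minus the rest: starting from the 26×7 cube, the r=5 cylinder at (14, 6.5) partially overlaps it — only the 43.99 mm² overlap (of its 78.04 mm²) is removed, clipping the outline; the 29.5×4 cube at (15, 9) misses the remaining region (no effect) — 1 connected region. Overall, the cross-section is a single solid region. The nearest boundary edge runs (26.00, 0.00)→(0.00, 0.00); distance from the point to it = 2.90 mm. The point is inside the cross-section and 2.90 mm from the nearest boundary — more than the 0.5 mm shell width (2 × 0.25), so it's in the infill interior.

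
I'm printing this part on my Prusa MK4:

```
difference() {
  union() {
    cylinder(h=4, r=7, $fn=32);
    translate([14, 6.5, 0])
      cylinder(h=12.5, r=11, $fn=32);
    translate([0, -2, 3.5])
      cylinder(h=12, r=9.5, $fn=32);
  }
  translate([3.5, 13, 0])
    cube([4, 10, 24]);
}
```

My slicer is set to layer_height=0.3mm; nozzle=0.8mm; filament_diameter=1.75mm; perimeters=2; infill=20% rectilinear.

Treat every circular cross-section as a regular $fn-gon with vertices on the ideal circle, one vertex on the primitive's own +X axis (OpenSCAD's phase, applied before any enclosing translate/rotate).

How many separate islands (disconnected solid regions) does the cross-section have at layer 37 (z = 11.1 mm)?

At z = 11.1 mm: the cylinder does not reach this height (z outside [0, 4]); the r=11 cylinder at (14, 6.5) gives a regular 32-gon of circumradius 11 (constant along its height); the r=9.5 cylinder at (0, -2) gives a regular 32-gon of circumradius 9.5 (constant along its height); Taking the union: the regions partially overlap (shared area 33.64 mm²), so overlapping operands fuse into one piece — 1 connected region; the cube at (3.5, 13) is present — its section is the full 4×10 rectangle; Subtracting the remaining from the first: starting from the result so far, the 4×10 cube at (3.5, 13) partially overlaps it — only the 2.97 mm² overlap (of its 40.00 mm²) is removed, clipping the outline — 1 connected region. Overall, the cross-section is a single solid region. Island count = 1.

1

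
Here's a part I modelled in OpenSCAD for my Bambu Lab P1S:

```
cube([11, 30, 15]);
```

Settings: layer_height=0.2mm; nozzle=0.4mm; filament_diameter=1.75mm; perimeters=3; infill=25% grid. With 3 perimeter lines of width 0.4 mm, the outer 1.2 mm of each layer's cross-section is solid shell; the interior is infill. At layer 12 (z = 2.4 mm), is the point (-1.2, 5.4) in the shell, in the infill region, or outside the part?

At z = 2.4 mm: the cube is present — its section is the full 11×30 rectangle. Overall, the cross-section is a single solid region. The nearest boundary edge runs (0.00, 30.00)→(0.00, 0.00); distance from the point to it = 1.20 mm. The point is not inside any of the regions above, so it lies outside the cross-section (1.20 mm from the nearest boundary).

outside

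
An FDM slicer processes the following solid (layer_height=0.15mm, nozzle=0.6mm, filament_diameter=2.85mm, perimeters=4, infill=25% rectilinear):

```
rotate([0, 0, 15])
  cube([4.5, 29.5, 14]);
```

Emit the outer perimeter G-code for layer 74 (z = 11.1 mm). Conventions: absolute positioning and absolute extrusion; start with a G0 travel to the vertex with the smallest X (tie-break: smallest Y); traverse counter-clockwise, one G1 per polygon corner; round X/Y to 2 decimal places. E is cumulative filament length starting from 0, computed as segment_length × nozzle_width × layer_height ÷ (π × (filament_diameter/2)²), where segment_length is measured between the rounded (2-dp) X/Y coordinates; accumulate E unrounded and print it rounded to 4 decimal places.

G0 X-7.64 Y28.49 Z11.10
G1 X0.00 Y0.00 E0.4161
G1 X4.35 Y1.16 E0.4796
G1 X-3.29 Y29.66 E0.8959
G1 X-7.64 Y28.49 E0.9595

At z = 11.1 mm: the cube (footprint 4.5×29.5) is included at this height; (rotated 15° about Z; rotation is an isometry so areas/perimeters/island counts are preserved). The outline is a single polygon with 4 vertices. Extrusion per mm of travel: 0.6 × 0.15 / (π × 1.425²) = 0.014108. Accumulating E over each segment gives final E = 0.9595.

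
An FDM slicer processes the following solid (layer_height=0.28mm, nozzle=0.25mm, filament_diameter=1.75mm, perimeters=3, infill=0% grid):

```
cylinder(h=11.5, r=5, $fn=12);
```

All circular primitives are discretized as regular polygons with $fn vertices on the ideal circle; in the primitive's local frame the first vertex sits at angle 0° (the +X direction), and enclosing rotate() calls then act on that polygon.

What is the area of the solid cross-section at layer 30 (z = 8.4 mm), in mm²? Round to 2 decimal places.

75.00 mm²

At z = 8.4 mm: the cylinder: section is a regular 12-gon, circumradius r=5 (area = (12/2)·5.000²·sin(360°/12) = 75.00 mm²). Overall, the cross-section is a single solid region. Net area = 75.00 mm².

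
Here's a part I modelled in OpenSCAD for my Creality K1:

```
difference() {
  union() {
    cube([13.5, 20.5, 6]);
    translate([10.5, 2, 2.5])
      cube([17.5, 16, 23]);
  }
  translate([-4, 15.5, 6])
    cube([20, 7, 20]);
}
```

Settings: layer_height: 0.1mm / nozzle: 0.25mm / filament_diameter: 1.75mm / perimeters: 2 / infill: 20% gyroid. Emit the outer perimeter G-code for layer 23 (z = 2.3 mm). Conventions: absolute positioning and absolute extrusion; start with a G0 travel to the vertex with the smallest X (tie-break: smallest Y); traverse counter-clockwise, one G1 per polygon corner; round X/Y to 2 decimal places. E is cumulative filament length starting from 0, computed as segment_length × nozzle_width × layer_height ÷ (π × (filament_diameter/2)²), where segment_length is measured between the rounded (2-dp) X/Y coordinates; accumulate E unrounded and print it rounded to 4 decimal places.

G0 X0.00 Y0.00 Z2.30
G1 X13.50 Y0.00 E0.1403
G1 X13.50 Y20.50 E0.3534
G1 X0.00 Y20.50 E0.4937
G1 X0.00 Y0.00 E0.7068

At z = 2.3 mm: the cube is present — its section is the full 13.5×20.5 rectangle; the cube at (10.5, 2) does not reach this height (z outside [2.5, 25.5]); Merging all regions: only the 13.5×20.5 cube is present, so the union is just that shape — 1 connected region; the cube at (-4, 15.5) is absent (z outside [6, 26]); Subtracting the remaining from the first: none of the subtracted shapes is present at this height, so that combined region is unchanged — 1 connected region. The outline is a single polygon with 4 vertices. Extrusion per mm of travel: 0.25 × 0.1 / (π × 0.875²) = 0.010394. Accumulating E over each segment gives final E = 0.7068.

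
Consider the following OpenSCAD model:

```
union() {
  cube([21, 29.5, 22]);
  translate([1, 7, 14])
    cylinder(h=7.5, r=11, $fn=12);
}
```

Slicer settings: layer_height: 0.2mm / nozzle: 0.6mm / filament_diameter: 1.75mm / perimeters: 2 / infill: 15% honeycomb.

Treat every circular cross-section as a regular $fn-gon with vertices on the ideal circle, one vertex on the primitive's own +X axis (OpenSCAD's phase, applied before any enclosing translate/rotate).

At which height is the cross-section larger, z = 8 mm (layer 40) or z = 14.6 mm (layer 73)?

Layer 40 (z = 8): the cube (footprint 21×29.5) is included at this height (area 619.50 mm²); the cylinder at (1, 7) is absent (z outside [14, 21.5]); Merging all regions: only the 21×29.5 cube is present, so the union is just that shape — area = 619.50 mm². So its area = 619.50 mm². Layer 73 (z = 14.6): the cube (footprint 21×29.5) is included at this height (area 619.50 mm²); the r=11 cylinder at (1, 7) gives a regular 12-gon of circumradius 11 (constant along its height) (area = (12/2)·11.000²·sin(360°/12) = 363.00 mm²); Combining (union): the regions partially overlap — summed areas 982.50 mm² minus the doubly-counted overlap 178.23 mm² gives 804.27 mm² — area = 804.27 mm². So its area = 804.27 mm². Layer 73 is larger (804.27 vs 619.50 mm²).

layer 73 (z = 14.6 mm)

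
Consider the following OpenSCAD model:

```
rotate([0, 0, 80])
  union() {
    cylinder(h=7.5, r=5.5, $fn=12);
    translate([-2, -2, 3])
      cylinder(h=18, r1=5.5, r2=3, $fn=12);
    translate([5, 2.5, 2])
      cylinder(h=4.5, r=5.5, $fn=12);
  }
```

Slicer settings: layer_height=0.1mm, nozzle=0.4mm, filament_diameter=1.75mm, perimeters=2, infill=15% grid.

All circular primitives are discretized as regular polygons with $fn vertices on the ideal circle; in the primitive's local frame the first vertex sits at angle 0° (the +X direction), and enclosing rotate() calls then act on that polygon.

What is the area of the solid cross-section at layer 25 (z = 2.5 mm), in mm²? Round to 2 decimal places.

148.03 mm²

At z = 2.5 mm: the r=5.5 cylinder gives a regular 12-gon of circumradius 5.5 (constant along its height) (area = (12/2)·5.500²·sin(360°/12) = 90.75 mm²); the cone at (-2, -2) is not intersected at this z (z outside [3, 21]); the r=5.5 cylinder at (5, 2.5) gives a regular 12-gon of circumradius 5.5 (constant along its height) (area = (12/2)·5.500²·sin(360°/12) = 90.75 mm²); Merging all regions: the regions partially overlap — summed areas 181.50 mm² minus the doubly-counted overlap 33.47 mm² gives 148.03 mm² — area = 148.03 mm²; (whole slice rotated 80° about Z — lengths, areas and connectivity unchanged). Overall, the cross-section is a single solid region. Net area = 148.03 mm².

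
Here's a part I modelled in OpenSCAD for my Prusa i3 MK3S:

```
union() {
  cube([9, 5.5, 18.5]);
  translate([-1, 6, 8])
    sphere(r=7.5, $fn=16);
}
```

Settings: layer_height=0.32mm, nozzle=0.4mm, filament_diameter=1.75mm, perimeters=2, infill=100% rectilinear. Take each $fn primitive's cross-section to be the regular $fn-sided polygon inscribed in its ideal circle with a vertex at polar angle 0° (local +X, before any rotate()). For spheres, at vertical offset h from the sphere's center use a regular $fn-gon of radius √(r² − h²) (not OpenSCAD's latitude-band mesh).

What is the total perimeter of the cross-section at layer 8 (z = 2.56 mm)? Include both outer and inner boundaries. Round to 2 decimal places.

At z = 2.56 mm: the 9×5.5 cube contributes its full rectangle (perimeter 29.00 mm); the r=7.5 sphere at (-1, 6) slices to a regular 16-gon of circumradius 5.163 (√(r²−h²) with h=5.44 from center) (perimeter = 2·16·5.163·sin(180°/16) = 32.23 mm); Taking the union: the regions partially overlap (shared area 13.28 mm²), so the edge portions inside another operand are dropped and the merged outline is re-measured after clipping — boundary = 46.18 mm. Overall, the cross-section is a single solid region. Total boundary length (outer) = 46.18 mm.

46.18 mm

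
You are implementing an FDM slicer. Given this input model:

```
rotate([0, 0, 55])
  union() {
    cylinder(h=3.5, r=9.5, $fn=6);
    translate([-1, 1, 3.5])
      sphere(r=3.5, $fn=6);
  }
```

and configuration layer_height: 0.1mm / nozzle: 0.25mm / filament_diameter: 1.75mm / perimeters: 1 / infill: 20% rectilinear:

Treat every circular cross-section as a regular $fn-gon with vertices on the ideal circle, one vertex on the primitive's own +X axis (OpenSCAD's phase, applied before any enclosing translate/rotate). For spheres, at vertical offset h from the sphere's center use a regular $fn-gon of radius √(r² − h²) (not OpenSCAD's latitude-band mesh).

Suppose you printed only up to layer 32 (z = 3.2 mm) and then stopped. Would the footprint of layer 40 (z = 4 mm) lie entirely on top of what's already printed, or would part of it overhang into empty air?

Compare the two slices. At z = 3.2: the r=9.5 cylinder contributes a regular 6-gon of circumradius 9.5 (area = (6/2)·9.500²·sin(360°/6) = 234.48 mm²); the r=3.5 sphere at (-1, 1) slices to a regular 6-gon of circumradius 3.487 (√(r²−h²) with h=0.3 from center) (area = (6/2)·3.487²·sin(360°/6) = 31.59 mm²); Combining (union): the r=3.5 sphere at (-1, 1) lies entirely inside the r=9.5 cylinder, so the union is just the r=9.5 cylinder — area = 234.48 mm²; (whole slice rotated 55° about Z — lengths, areas and connectivity unchanged). At z = 4: the cylinder is absent (z outside [0, 3.5]); the r=3.5 sphere at (-1, 1) contributes a regular 6-gon of circumradius √(3.5²−0.5²) = 3.464 (area = (6/2)·3.464²·sin(360°/6) = 31.18 mm²); Taking the union: only the r=3.5 sphere at (-1, 1) is present, so the union is just that shape — area = 31.18 mm²; (rotated 55° about Z; rotation is an isometry so areas/perimeters/island counts are preserved). Checking containment: the cross-section at z = 4 is a subset of the cross-section at z = 3.2.

entirely on top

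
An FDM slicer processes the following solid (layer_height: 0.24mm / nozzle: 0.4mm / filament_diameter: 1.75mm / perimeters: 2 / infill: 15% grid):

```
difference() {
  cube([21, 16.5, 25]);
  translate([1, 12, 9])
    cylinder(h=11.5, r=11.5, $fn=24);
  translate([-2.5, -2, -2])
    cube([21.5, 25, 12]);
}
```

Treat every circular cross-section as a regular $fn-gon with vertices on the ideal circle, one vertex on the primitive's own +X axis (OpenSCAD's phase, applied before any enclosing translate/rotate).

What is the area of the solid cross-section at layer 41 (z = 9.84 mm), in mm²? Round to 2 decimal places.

33.00 mm²

At z = 9.84 mm: the cube (footprint 21×16.5) is included at this height (area 346.50 mm²); the r=11.5 cylinder at (1, 12) contributes a regular 24-gon of circumradius 11.5 (area = (24/2)·11.500²·sin(360°/24) = 410.75 mm²); the 21.5×25 cube at (-2.5, -2) contributes its full rectangle (area 537.50 mm²); Taking the first minus the rest: starting from the 21×16.5 cube (346.50 mm²), the r=11.5 cylinder at (1, 12) partially overlaps it — only the 168.71 mm² overlap (of its 410.75 mm²) is removed, clipping the outline; the 21.5×25 cube at (-2.5, -2) partially overlaps it — only the 144.79 mm² overlap (of its 537.50 mm²) is removed, clipping the outline — area = 33.00 mm². Overall, the cross-section is a single solid region. Net area = 33.00 mm².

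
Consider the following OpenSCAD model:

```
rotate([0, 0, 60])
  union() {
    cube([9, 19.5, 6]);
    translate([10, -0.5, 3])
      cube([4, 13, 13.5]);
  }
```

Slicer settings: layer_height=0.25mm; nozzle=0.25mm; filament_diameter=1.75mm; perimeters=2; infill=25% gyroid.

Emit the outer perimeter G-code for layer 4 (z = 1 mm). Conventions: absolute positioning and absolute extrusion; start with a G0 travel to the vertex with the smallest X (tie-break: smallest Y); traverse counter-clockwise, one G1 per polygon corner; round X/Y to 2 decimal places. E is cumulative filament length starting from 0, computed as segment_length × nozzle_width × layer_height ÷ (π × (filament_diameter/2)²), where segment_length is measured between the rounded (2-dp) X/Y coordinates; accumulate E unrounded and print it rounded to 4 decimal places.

G0 X-16.89 Y9.75 Z1.00
G1 X0.00 Y0.00 E0.5068
G1 X4.50 Y7.79 E0.7405
G1 X-12.39 Y17.54 E1.2473
G1 X-16.89 Y9.75 E1.4810

At z = 1 mm: the 9×19.5 cube contributes its full rectangle; the cube at (10, -0.5) is not intersected at this z (z outside [3, 16.5]); Taking the union: only the 9×19.5 cube is present, so the union is just that shape — 1 connected region; (whole slice rotated 60° about Z — lengths, areas and connectivity unchanged). The outline is a single polygon with 4 vertices. Extrusion per mm of travel: 0.25 × 0.25 / (π × 0.875²) = 0.025984. Accumulating E over each segment gives final E = 1.4810.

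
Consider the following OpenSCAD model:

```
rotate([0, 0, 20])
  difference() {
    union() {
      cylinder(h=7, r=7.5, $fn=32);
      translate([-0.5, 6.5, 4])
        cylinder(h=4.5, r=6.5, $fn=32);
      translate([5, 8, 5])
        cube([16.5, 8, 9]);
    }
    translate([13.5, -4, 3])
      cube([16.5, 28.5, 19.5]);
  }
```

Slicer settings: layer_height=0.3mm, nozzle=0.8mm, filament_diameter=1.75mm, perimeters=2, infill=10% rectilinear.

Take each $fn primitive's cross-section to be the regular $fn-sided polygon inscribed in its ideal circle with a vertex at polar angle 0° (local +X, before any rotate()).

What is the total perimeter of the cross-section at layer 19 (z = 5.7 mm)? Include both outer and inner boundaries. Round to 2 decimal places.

85.80 mm

At z = 5.7 mm: the r=7.5 cylinder gives a regular 32-gon of circumradius 7.5 (constant along its height) (perimeter = 2·32·7.500·sin(180°/32) = 47.05 mm); the r=6.5 cylinder at (-0.5, 6.5) contributes a regular 32-gon of circumradius 6.5 (perimeter = 2·32·6.500·sin(180°/32) = 40.78 mm); the cube at (5, 8) is present — its section is the full 16.5×8 rectangle (perimeter 49.00 mm); Combining (union): the regions partially overlap (shared area 65.88 mm²), so the edge portions inside another operand are dropped and the merged outline is re-measured after clipping — boundary = 101.80 mm; the cube at (13.5, -4) (footprint 16.5×28.5) is included at this height (perimeter 90.00 mm); Subtracting the remaining from the first: starting from the result so far, the 16.5×28.5 cube at (13.5, -4) partially overlaps it — only the 64.00 mm² overlap (of its 470.25 mm²) is removed, clipping the outline — boundary = 85.80 mm; (whole slice rotated 20° about Z — lengths, areas and connectivity unchanged). Overall, the cross-section is a single solid region. Total boundary length (outer) = 85.80 mm.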